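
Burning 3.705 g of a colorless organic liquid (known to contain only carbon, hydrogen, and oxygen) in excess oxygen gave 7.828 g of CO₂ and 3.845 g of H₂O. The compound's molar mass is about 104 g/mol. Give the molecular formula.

mol C = 7.828 g CO₂ ÷ 44.009 g/mol = 0.17787 mol
mol H = 2 × 3.845 g H₂O ÷ 18.015 g/mol = 0.42687 mol
mass O = 3.705 − (2.1364 + 0.43028) = 1.1383 g → mol O = 1.1383 ÷ 15.999 = 0.071148 mol
Divide by the smallest (0.071148 mol): C 2.500, H 6.000, O 1.000
Multiplying each by 2 gives whole numbers: C 5.00, H 12.00, O 2.00
Empirical formula: C5H12O2
Empirical-formula mass = 104.15 g/mol; 104 ÷ 104.15 ≈ 1, so the molecular formula is C5H12O2.

C5H12O2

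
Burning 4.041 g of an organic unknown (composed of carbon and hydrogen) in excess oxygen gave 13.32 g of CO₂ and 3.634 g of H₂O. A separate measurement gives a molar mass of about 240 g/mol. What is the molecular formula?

C18H24

mol C = 13.32 g CO₂ ÷ 44.009 g/mol = 0.30267 mol
mol H = 2 × 3.634 g H₂O ÷ 18.015 g/mol = 0.40344 mol
Divide by the smallest (0.30267 mol): C 1.000, H 1.333
Multiplying each by 3 gives whole numbers: C 3.00, H 4.00
Empirical formula: C3H4
Empirical-formula mass = 40.06 g/mol; 240 ÷ 40.06 ≈ 6, so the molecular formula is C18H24.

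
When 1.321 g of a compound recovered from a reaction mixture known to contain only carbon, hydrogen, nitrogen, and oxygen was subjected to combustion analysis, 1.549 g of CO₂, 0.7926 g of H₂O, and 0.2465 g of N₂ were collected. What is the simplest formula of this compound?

mol C = 1.549 g CO₂ ÷ 44.009 g/mol = 0.035197 mol
mol H = 2 × 0.7926 g H₂O ÷ 18.015 g/mol = 0.087993 mol
mol N = 2 × 0.2465 g N₂ ÷ 28.014 g/mol = 0.017598 mol
mass O = 1.321 − (0.42276 + 0.088697 + 0.24650) = 0.56305 g → mol O = 0.56305 ÷ 15.999 = 0.035193 mol
Divide by the smallest (0.017598 mol): C 2.000, H 5.000, N 1.000, O 2.000

C2H5NO2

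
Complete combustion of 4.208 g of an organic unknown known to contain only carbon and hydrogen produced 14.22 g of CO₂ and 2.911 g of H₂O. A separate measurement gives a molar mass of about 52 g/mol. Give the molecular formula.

mol C = 14.22 g CO₂ ÷ 44.009 g/mol = 0.32312 mol
mol H = 2 × 2.911 g H₂O ÷ 18.015 g/mol = 0.32318 mol
Divide by the smallest (0.32312 mol): C 1.000, H 1.000
Empirical formula: CH
Empirical-formula mass = 13.02 g/mol; 52 ÷ 13.02 ≈ 4, so the molecular formula is C4H4.

C4H4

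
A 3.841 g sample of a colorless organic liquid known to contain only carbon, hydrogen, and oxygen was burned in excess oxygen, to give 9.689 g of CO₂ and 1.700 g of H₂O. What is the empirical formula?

mol C = 9.689 g CO₂ ÷ 44.009 g/mol = 0.22016 mol
mol H = 2 × 1.700 g H₂O ÷ 18.015 g/mol = 0.18873 mol
mass O = 3.841 − (2.6443 + 0.19024) = 1.0064 g → mol O = 1.0064 ÷ 15.999 = 0.062905 mol
Divide by the smallest (0.062905 mol): C 3.500, H 3.000, O 1.000
Multiplying each by 2 gives whole numbers: C 7.00, H 6.00, O 2.00

C7H6O2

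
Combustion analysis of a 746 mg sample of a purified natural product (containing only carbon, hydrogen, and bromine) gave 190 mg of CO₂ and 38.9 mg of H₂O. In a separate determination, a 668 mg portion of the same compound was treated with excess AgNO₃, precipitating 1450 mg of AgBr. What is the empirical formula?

mol C = 0.190 g CO₂ ÷ 44.009 g/mol = 0.004317 mol
mol H = 2 × 0.0389 g H₂O ÷ 18.015 g/mol = 0.004319 mol
From the AgBr data: mol Br per gram of compound = (1.45 ÷ 187.772) ÷ 0.668 = 0.01156 mol/g, so in the 0.746 g combustion sample mol Br = 0.008624 mol
Divide by the smallest (0.004317 mol): C 1.000, H 1.000, Br 1.998

CHBr2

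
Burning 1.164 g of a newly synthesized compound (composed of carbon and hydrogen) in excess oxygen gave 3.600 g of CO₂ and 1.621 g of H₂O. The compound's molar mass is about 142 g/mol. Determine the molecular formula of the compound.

C10H22

mol C = 3.600 g CO₂ ÷ 44.009 g/mol = 0.081801 mol
mol H = 2 × 1.621 g H₂O ÷ 18.015 g/mol = 0.17996 mol
Divide by the smallest (0.081801 mol): C 1.000, H 2.200
Multiplying each by 5 gives whole numbers: C 5.00, H 11.00
Empirical formula: C5H11
Empirical-formula mass = 71.14 g/mol; 142 ÷ 71.14 ≈ 2, so the molecular formula is C10H22.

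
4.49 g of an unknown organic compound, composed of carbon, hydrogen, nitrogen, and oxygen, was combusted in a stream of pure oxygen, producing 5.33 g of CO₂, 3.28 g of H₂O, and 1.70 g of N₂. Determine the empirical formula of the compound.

mol C = 5.33 g CO₂ ÷ 44.009 g/mol = 0.1211 mol
mol H = 2 × 3.28 g H₂O ÷ 18.015 g/mol = 0.3641 mol
mol N = 2 × 1.70 g N₂ ÷ 28.014 g/mol = 0.1214 mol
mass O = 4.49 − (1.455 + 0.3671 + 1.700) = 0.9683 g → mol O = 0.9683 ÷ 15.999 = 0.06052 mol
Divide by the smallest (0.06052 mol): C 2.001, H 6.017, N 2.005, O 1.000

C2H6N2O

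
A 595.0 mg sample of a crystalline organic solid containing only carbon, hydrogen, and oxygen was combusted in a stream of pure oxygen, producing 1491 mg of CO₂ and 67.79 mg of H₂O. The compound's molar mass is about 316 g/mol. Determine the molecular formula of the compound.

mol C = 1.491 g CO₂ ÷ 44.009 g/mol = 0.033879 mol
mol H = 2 × 0.06779 g H₂O ÷ 18.015 g/mol = 0.0075260 mol
mass O = 0.5950 − (0.40693 + 0.0075862) = 0.18049 g → mol O = 0.18049 ÷ 15.999 = 0.011281 mol
Divide by the smallest (0.0075260 mol): C 4.502, H 1.000, O 1.499
Multiplying each by 2 gives whole numbers: C 9.00, H 2.00, O 3.00
Empirical formula: C9H2O3
Empirical-formula mass = 158.11 g/mol; 316 ÷ 158.11 ≈ 2, so the molecular formula is C18H4O6.

C18H4O6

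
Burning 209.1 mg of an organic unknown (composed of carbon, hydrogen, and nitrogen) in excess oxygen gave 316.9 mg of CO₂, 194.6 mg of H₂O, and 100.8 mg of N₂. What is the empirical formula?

CH3N

mol C = 0.3169 g CO₂ ÷ 44.009 g/mol = 0.0072008 mol
mol H = 2 × 0.1946 g H₂O ÷ 18.015 g/mol = 0.021604 mol
mol N = 2 × 0.1008 g N₂ ÷ 28.014 g/mol = 0.0071964 mol
Divide by the smallest (0.0071964 mol): C 1.001, H 3.002, N 1.000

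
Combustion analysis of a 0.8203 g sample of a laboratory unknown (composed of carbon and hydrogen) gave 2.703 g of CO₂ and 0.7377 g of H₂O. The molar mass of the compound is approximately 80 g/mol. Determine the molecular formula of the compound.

mol C = 2.703 g CO₂ ÷ 44.009 g/mol = 0.061419 mol
mol H = 2 × 0.7377 g H₂O ÷ 18.015 g/mol = 0.081898 mol
Divide by the smallest (0.061419 mol): C 1.000, H 1.333
Multiplying each by 3 gives whole numbers: C 3.00, H 4.00
Empirical formula: C3H4
Empirical-formula mass = 40.06 g/mol; 80 ÷ 40.06 ≈ 2, so the molecular formula is C6H8.

C6H8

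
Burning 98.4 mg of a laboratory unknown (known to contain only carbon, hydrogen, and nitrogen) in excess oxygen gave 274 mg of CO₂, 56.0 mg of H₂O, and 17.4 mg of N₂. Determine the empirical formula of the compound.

mol C = 0.274 g CO₂ ÷ 44.009 g/mol = 0.006226 mol
mol H = 2 × 0.0560 g H₂O ÷ 18.015 g/mol = 0.006217 mol
mol N = 2 × 0.0174 g N₂ ÷ 28.014 g/mol = 0.001242 mol
Divide by the smallest (0.001242 mol): C 5.012, H 5.005, N 1.000

C5H5N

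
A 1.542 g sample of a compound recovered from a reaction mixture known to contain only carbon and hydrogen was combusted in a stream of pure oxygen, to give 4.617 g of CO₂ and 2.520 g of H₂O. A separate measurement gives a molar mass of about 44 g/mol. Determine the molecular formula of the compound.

C3H8

mol C = 4.617 g CO₂ ÷ 44.009 g/mol = 0.10491 mol
mol H = 2 × 2.520 g H₂O ÷ 18.015 g/mol = 0.27977 mol
Divide by the smallest (0.10491 mol): C 1.000, H 2.667
Multiplying each by 3 gives whole numbers: C 3.00, H 8.00
Empirical formula: C3H8
Empirical-formula mass = 44.10 g/mol; 44 ÷ 44.10 ≈ 1, so the molecular formula is C3H8.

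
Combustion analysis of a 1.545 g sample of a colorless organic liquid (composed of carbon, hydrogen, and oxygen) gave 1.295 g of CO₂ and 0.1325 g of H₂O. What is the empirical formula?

mol C = 1.295 g CO₂ ÷ 44.009 g/mol = 0.029426 mol
mol H = 2 × 0.1325 g H₂O ÷ 18.015 g/mol = 0.014710 mol
mass O = 1.545 − (0.35343 + 0.014828) = 1.1767 g → mol O = 1.1767 ÷ 15.999 = 0.073551 mol
Divide by the smallest (0.014710 mol): C 2.000, H 1.000, O 5.000

C2HO5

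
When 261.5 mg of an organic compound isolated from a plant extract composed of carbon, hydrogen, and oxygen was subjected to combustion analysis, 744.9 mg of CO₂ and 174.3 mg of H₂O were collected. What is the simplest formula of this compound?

mol C = 0.7449 g CO₂ ÷ 44.009 g/mol = 0.016926 mol
mol H = 2 × 0.1743 g H₂O ÷ 18.015 g/mol = 0.019351 mol
mass O = 0.2615 − (0.20330 + 0.019505) = 0.038695 g → mol O = 0.038695 ÷ 15.999 = 0.0024186 mol
Divide by the smallest (0.0024186 mol): C 6.998, H 8.001, O 1.000

C7H8O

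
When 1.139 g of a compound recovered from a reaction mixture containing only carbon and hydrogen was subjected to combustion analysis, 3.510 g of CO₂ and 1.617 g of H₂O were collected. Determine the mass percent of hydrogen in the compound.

15.89%

mol C = 3.510 g CO₂ ÷ 44.009 g/mol = 0.079756 mol
mol H = 2 × 1.617 g H₂O ÷ 18.015 g/mol = 0.17952 mol
mass % H = 0.18095 g ÷ 1.139 g × 100%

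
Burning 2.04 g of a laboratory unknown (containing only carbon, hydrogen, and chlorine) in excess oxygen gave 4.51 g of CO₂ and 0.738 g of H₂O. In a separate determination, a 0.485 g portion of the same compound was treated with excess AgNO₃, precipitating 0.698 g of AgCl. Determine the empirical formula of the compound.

C5H4Cl

mol C = 4.51 g CO₂ ÷ 44.009 g/mol = 0.1025 mol
mol H = 2 × 0.738 g H₂O ÷ 18.015 g/mol = 0.08193 mol
From the AgCl data: mol Cl per gram of compound = (0.698 ÷ 143.318) ÷ 0.485 = 0.01004 mol/g, so in the 2.04 g combustion sample mol Cl = 0.02049 mol
Divide by the smallest (0.02049 mol): C 5.003, H 4.000, Cl 1.000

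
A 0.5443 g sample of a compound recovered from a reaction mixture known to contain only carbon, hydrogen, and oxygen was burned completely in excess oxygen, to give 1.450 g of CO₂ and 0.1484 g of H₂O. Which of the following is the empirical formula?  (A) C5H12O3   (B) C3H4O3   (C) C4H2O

mol C = 1.450 g CO₂ ÷ 44.009 g/mol = 0.032948 mol
mol H = 2 × 0.1484 g H₂O ÷ 18.015 g/mol = 0.016475 mol
mass O = 0.5443 − (0.39574 + 0.016607) = 0.13196 g → mol O = 0.13196 ÷ 15.999 = 0.0082478 mol
Divide by the smallest (0.0082478 mol): C 3.995, H 1.998, O 1.000

(C) C4H2O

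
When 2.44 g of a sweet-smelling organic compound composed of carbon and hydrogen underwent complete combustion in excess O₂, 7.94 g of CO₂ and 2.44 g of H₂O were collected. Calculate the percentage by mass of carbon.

88.8%

mol C = 7.94 g CO₂ ÷ 44.009 g/mol = 0.1804 mol
mol H = 2 × 2.44 g H₂O ÷ 18.015 g/mol = 0.2709 mol
mass % C = 2.167 g ÷ 2.44 g × 100%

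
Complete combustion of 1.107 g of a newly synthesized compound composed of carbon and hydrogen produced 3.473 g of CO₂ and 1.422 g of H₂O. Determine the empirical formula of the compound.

mol C = 3.473 g CO₂ ÷ 44.009 g/mol = 0.078916 mol
mol H = 2 × 1.422 g H₂O ÷ 18.015 g/mol = 0.15787 mol
Divide by the smallest (0.078916 mol): C 1.000, H 2.000

CH2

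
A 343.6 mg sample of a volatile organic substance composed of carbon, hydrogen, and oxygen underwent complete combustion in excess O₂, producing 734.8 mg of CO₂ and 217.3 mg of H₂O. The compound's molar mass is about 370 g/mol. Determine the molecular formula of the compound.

C18H26O8

mol C = 0.7348 g CO₂ ÷ 44.009 g/mol = 0.016697 mol
mol H = 2 × 0.2173 g H₂O ÷ 18.015 g/mol = 0.024124 mol
mass O = 0.3436 − (0.20054 + 0.024317) = 0.11874 g → mol O = 0.11874 ÷ 15.999 = 0.0074217 mol
Divide by the smallest (0.0074217 mol): C 2.250, H 3.251, O 1.000
Multiplying each by 4 gives whole numbers: C 9.00, H 13.00, O 4.00
Empirical formula: C9H13O4
Empirical-formula mass = 185.20 g/mol; 370 ÷ 185.20 ≈ 2, so the molecular formula is C18H26O8.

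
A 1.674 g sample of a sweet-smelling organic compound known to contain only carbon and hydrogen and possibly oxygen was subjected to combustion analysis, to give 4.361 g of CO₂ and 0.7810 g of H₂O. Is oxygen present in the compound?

yes

mol C = 4.361 g CO₂ ÷ 44.009 g/mol = 0.099093 mol
mol H = 2 × 0.7810 g H₂O ÷ 18.015 g/mol = 0.086706 mol
C and H account for only 1.2776 g of the 1.674 g sample; the remaining 0.39639 g must be oxygen.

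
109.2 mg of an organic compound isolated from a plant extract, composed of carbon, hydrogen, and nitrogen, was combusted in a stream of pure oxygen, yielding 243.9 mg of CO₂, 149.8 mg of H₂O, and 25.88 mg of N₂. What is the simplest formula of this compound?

mol C = 0.2439 g CO₂ ÷ 44.009 g/mol = 0.0055420 mol
mol H = 2 × 0.1498 g H₂O ÷ 18.015 g/mol = 0.016631 mol
mol N = 2 × 0.02588 g N₂ ÷ 28.014 g/mol = 0.0018476 mol
Divide by the smallest (0.0018476 mol): C 3.000, H 9.001, N 1.000

C3H9N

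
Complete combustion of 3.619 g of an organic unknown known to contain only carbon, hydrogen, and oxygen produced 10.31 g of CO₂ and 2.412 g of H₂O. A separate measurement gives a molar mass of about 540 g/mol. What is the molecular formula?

C35H40O5

mol C = 10.31 g CO₂ ÷ 44.009 g/mol = 0.23427 mol
mol H = 2 × 2.412 g H₂O ÷ 18.015 g/mol = 0.26778 mol
mass O = 3.619 − (2.8138 + 0.26992) = 0.53526 g → mol O = 0.53526 ÷ 15.999 = 0.033456 mol
Divide by the smallest (0.033456 mol): C 7.002, H 8.004, O 1.000
Empirical formula: C7H8O
Empirical-formula mass = 108.14 g/mol; 540 ÷ 108.14 ≈ 5, so the molecular formula is C35H40O5.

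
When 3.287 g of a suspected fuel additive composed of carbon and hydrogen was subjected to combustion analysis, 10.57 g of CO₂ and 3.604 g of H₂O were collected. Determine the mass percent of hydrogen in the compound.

mol C = 10.57 g CO₂ ÷ 44.009 g/mol = 0.24018 mol
mol H = 2 × 3.604 g H₂O ÷ 18.015 g/mol = 0.40011 mol
mass % H = 0.40331 g ÷ 3.287 g × 100%

12.27%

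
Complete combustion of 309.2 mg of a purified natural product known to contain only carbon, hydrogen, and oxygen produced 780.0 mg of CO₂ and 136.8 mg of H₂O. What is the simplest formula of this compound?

C7H6O2

mol C = 0.7800 g CO₂ ÷ 44.009 g/mol = 0.017724 mol
mol H = 2 × 0.1368 g H₂O ÷ 18.015 g/mol = 0.015187 mol
mass O = 0.3092 − (0.21288 + 0.015309) = 0.081012 g → mol O = 0.081012 ÷ 15.999 = 0.0050636 mol
Divide by the smallest (0.0050636 mol): C 3.500, H 2.999, O 1.000
Multiplying each by 2 gives whole numbers: C 7.00, H 6.00, O 2.00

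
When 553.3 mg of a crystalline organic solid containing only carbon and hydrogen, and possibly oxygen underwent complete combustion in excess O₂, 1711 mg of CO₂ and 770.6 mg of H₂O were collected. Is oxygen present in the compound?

no

mol C = 1.711 g CO₂ ÷ 44.009 g/mol = 0.038878 mol
mol H = 2 × 0.7706 g H₂O ÷ 18.015 g/mol = 0.085551 mol
C and H together account for 0.55320 g — essentially the entire 0.5533 g sample — so the compound contains no oxygen.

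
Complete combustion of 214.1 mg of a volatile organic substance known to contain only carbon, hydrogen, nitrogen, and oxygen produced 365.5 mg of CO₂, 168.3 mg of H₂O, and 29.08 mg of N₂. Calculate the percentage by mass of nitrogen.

13.58%

mol C = 0.3655 g CO₂ ÷ 44.009 g/mol = 0.0083051 mol
mol H = 2 × 0.1683 g H₂O ÷ 18.015 g/mol = 0.018684 mol
mol N = 2 × 0.02908 g N₂ ÷ 28.014 g/mol = 0.0020761 mol
mass O = 0.2141 − (0.099753 + 0.018834 + 0.029080) = 0.066433 g → mol O = 0.066433 ÷ 15.999 = 0.0041523 mol
mass % N = 0.029080 g ÷ 0.2141 g × 100%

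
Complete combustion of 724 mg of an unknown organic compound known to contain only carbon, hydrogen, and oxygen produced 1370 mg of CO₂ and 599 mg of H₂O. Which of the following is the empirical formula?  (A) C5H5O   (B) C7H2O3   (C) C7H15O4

mol C = 1.37 g CO₂ ÷ 44.009 g/mol = 0.03113 mol
mol H = 2 × 0.599 g H₂O ÷ 18.015 g/mol = 0.06650 mol
mass O = 0.724 − (0.3739 + 0.06703) = 0.2831 g → mol O = 0.2831 ÷ 15.999 = 0.01769 mol
Divide by the smallest (0.01769 mol): C 1.759, H 3.759, O 1.000
Multiplying each by 4 gives whole numbers: C 7.04, H 15.03, O 4.00

(C) C7H15O4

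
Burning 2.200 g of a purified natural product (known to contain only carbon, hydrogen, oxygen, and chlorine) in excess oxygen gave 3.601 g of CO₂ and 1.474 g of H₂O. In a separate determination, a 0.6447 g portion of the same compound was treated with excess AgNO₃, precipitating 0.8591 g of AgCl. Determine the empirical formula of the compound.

mol C = 3.601 g CO₂ ÷ 44.009 g/mol = 0.081824 mol
mol H = 2 × 1.474 g H₂O ÷ 18.015 g/mol = 0.16364 mol
From the AgCl data: mol Cl per gram of compound = (0.8591 ÷ 143.318) ÷ 0.6447 = 0.0092979 mol/g, so in the 2.200 g combustion sample mol Cl = 0.020455 mol
mass O = 2.200 − (0.98279 + 0.16495 + 0.72514) = 0.32712 g → mol O = 0.32712 ÷ 15.999 = 0.020446 mol
Divide by the smallest (0.020446 mol): C 4.002, H 8.004, Cl 1.000, O 1.000

C4H8ClO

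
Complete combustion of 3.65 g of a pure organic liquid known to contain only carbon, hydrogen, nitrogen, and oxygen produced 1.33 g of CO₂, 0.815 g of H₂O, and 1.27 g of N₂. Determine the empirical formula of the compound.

CH3N3O4

mol C = 1.33 g CO₂ ÷ 44.009 g/mol = 0.03022 mol
mol H = 2 × 0.815 g H₂O ÷ 18.015 g/mol = 0.09048 mol
mol N = 2 × 1.27 g N₂ ÷ 28.014 g/mol = 0.09067 mol
mass O = 3.65 − (0.3630 + 0.09120 + 1.270) = 1.926 g → mol O = 1.926 ÷ 15.999 = 0.1204 mol
Divide by the smallest (0.03022 mol): C 1.000, H 2.994, N 3.000, O 3.983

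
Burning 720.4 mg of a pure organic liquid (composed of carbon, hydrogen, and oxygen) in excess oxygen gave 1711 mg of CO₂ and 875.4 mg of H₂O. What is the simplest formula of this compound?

mol C = 1.711 g CO₂ ÷ 44.009 g/mol = 0.038878 mol
mol H = 2 × 0.8754 g H₂O ÷ 18.015 g/mol = 0.097186 mol
mass O = 0.7204 − (0.46697 + 0.097963) = 0.15547 g → mol O = 0.15547 ÷ 15.999 = 0.0097174 mol
Divide by the smallest (0.0097174 mol): C 4.001, H 10.001, O 1.000

C4H10O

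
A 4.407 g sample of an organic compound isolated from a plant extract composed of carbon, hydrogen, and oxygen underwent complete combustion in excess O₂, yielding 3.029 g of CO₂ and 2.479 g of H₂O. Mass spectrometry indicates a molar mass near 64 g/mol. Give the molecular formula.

CH4O3

mol C = 3.029 g CO₂ ÷ 44.009 g/mol = 0.068827 mol
mol H = 2 × 2.479 g H₂O ÷ 18.015 g/mol = 0.27522 mol
mass O = 4.407 − (0.82668 + 0.27742) = 3.3029 g → mol O = 3.3029 ÷ 15.999 = 0.20644 mol
Divide by the smallest (0.068827 mol): C 1.000, H 3.999, O 2.999
Empirical formula: CH4O3
Empirical-formula mass = 64.04 g/mol; 64 ÷ 64.04 ≈ 1, so the molecular formula is CH4O3.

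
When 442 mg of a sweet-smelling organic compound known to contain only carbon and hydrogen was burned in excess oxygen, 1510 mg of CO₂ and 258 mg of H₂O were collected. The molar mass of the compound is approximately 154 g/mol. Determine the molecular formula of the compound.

C12H10

mol C = 1.51 g CO₂ ÷ 44.009 g/mol = 0.03431 mol
mol H = 2 × 0.258 g H₂O ÷ 18.015 g/mol = 0.02864 mol
Divide by the smallest (0.02864 mol): C 1.198, H 1.000
Multiplying each by 5 gives whole numbers: C 5.99, H 5.00
Empirical formula: C6H5
Empirical-formula mass = 77.11 g/mol; 154 ÷ 77.11 ≈ 2, so the molecular formula is C12H10.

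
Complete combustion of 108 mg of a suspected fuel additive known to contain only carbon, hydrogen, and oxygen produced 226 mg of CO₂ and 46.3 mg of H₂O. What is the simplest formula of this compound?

C2H2O

mol C = 0.226 g CO₂ ÷ 44.009 g/mol = 0.005135 mol
mol H = 2 × 0.0463 g H₂O ÷ 18.015 g/mol = 0.005140 mol
mass O = 0.108 − (0.06168 + 0.005181) = 0.04114 g → mol O = 0.04114 ÷ 15.999 = 0.002571 mol
Divide by the smallest (0.002571 mol): C 1.997, H 1.999, O 1.000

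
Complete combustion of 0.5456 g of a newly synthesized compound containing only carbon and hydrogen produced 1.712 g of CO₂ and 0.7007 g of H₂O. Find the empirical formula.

mol C = 1.712 g CO₂ ÷ 44.009 g/mol = 0.038901 mol
mol H = 2 × 0.7007 g H₂O ÷ 18.015 g/mol = 0.077791 mol
Divide by the smallest (0.038901 mol): C 1.000, H 2.000

CH2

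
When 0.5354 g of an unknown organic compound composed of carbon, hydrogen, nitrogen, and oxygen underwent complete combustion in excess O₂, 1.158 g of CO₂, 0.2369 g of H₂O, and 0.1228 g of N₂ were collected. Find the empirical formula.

C6H6N2O

mol C = 1.158 g CO₂ ÷ 44.009 g/mol = 0.026313 mol
mol H = 2 × 0.2369 g H₂O ÷ 18.015 g/mol = 0.026300 mol
mol N = 2 × 0.1228 g N₂ ÷ 28.014 g/mol = 0.0087670 mol
mass O = 0.5354 − (0.31604 + 0.026511 + 0.12280) = 0.070046 g → mol O = 0.070046 ÷ 15.999 = 0.0043782 mol
Divide by the smallest (0.0043782 mol): C 6.010, H 6.007, N 2.002, O 1.000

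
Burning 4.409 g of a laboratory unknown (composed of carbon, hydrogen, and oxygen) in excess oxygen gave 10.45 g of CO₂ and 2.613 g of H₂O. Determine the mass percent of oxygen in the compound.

mol C = 10.45 g CO₂ ÷ 44.009 g/mol = 0.23745 mol
mol H = 2 × 2.613 g H₂O ÷ 18.015 g/mol = 0.29009 mol
mass O = 4.409 − (2.8520 + 0.29241) = 1.2646 g → mol O = 1.2646 ÷ 15.999 = 0.079040 mol
mass % O = 1.2646 g ÷ 4.409 g × 100%

28.68%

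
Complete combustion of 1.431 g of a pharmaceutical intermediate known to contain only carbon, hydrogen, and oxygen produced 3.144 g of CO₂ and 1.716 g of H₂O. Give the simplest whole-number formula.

C3H8O

mol C = 3.144 g CO₂ ÷ 44.009 g/mol = 0.071440 mol
mol H = 2 × 1.716 g H₂O ÷ 18.015 g/mol = 0.19051 mol
mass O = 1.431 − (0.85807 + 0.19203) = 0.38090 g → mol O = 0.38090 ÷ 15.999 = 0.023808 mol
Divide by the smallest (0.023808 mol): C 3.001, H 8.002, O 1.000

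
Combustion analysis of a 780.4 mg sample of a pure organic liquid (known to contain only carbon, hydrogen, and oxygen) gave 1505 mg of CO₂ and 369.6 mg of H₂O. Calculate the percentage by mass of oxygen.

42.07%

mol C = 1.505 g CO₂ ÷ 44.009 g/mol = 0.034198 mol
mol H = 2 × 0.3696 g H₂O ÷ 18.015 g/mol = 0.041032 mol
mass O = 0.7804 − (0.41075 + 0.041361) = 0.32829 g → mol O = 0.32829 ÷ 15.999 = 0.020520 mol
mass % O = 0.32829 g ÷ 0.7804 g × 100%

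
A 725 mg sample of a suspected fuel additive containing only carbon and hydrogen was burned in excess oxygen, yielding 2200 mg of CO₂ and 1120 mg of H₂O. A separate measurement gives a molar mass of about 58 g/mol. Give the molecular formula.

C4H10

mol C = 2.20 g CO₂ ÷ 44.009 g/mol = 0.04999 mol
mol H = 2 × 1.12 g H₂O ÷ 18.015 g/mol = 0.1243 mol
Divide by the smallest (0.04999 mol): C 1.000, H 2.487
Multiplying each by 2 gives whole numbers: C 2.00, H 4.97
Empirical formula: C2H5
Empirical-formula mass = 29.06 g/mol; 58 ÷ 29.06 ≈ 2, so the molecular formula is C4H10.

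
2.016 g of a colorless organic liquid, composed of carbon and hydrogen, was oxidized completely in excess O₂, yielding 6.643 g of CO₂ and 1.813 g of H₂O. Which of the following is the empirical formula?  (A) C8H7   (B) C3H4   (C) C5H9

mol C = 6.643 g CO₂ ÷ 44.009 g/mol = 0.15095 mol
mol H = 2 × 1.813 g H₂O ÷ 18.015 g/mol = 0.20128 mol
Divide by the smallest (0.15095 mol): C 1.000, H 1.333
Multiplying each by 3 gives whole numbers: C 3.00, H 4.00

(B) C3H4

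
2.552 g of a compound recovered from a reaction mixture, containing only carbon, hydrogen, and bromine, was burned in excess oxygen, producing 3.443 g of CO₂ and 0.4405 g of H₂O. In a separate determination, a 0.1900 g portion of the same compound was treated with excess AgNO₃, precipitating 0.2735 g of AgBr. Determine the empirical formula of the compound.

C8H5Br2

mol C = 3.443 g CO₂ ÷ 44.009 g/mol = 0.078234 mol
mol H = 2 × 0.4405 g H₂O ÷ 18.015 g/mol = 0.048904 mol
From the AgBr data: mol Br per gram of compound = (0.2735 ÷ 187.772) ÷ 0.1900 = 0.0076661 mol/g, so in the 2.552 g combustion sample mol Br = 0.019564 mol
Divide by the smallest (0.019564 mol): C 3.999, H 2.500, Br 1.000
Multiplying each by 2 gives whole numbers: C 8.00, H 5.00, Br 2.00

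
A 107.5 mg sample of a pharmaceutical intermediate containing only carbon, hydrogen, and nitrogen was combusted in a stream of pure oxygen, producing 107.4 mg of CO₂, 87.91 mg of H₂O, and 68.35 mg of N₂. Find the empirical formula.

mol C = 0.1074 g CO₂ ÷ 44.009 g/mol = 0.0024404 mol
mol H = 2 × 0.08791 g H₂O ÷ 18.015 g/mol = 0.0097596 mol
mol N = 2 × 0.06835 g N₂ ÷ 28.014 g/mol = 0.0048797 mol
Divide by the smallest (0.0024404 mol): C 1.000, H 3.999, N 2.000

CH4N2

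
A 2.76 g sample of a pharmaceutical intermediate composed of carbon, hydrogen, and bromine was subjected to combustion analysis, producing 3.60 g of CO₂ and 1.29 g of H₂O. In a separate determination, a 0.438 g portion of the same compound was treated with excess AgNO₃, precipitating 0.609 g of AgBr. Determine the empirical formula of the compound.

C4H7Br

mol C = 3.60 g CO₂ ÷ 44.009 g/mol = 0.08180 mol
mol H = 2 × 1.29 g H₂O ÷ 18.015 g/mol = 0.1432 mol
From the AgBr data: mol Br per gram of compound = (0.609 ÷ 187.772) ÷ 0.438 = 0.007405 mol/g, so in the 2.76 g combustion sample mol Br = 0.02044 mol
Divide by the smallest (0.02044 mol): C 4.003, H 7.008, Br 1.000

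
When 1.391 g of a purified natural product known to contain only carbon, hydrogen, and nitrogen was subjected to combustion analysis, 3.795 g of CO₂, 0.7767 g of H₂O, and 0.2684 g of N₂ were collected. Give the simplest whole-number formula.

mol C = 3.795 g CO₂ ÷ 44.009 g/mol = 0.086232 mol
mol H = 2 × 0.7767 g H₂O ÷ 18.015 g/mol = 0.086228 mol
mol N = 2 × 0.2684 g N₂ ÷ 28.014 g/mol = 0.019162 mol
Divide by the smallest (0.019162 mol): C 4.500, H 4.500, N 1.000
Multiplying each by 2 gives whole numbers: C 9.00, H 9.00, N 2.00

C9H9N2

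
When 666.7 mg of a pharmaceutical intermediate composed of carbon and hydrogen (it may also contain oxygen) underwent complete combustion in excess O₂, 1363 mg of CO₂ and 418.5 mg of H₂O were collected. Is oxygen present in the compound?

mol C = 1.363 g CO₂ ÷ 44.009 g/mol = 0.030971 mol
mol H = 2 × 0.4185 g H₂O ÷ 18.015 g/mol = 0.046461 mol
C and H account for only 0.41882 g of the 0.6667 g sample; the remaining 0.24788 g must be oxygen.

yes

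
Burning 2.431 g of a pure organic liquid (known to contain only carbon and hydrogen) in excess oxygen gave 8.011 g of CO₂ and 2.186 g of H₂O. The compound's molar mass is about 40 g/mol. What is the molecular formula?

mol C = 8.011 g CO₂ ÷ 44.009 g/mol = 0.18203 mol
mol H = 2 × 2.186 g H₂O ÷ 18.015 g/mol = 0.24269 mol
Divide by the smallest (0.18203 mol): C 1.000, H 1.333
Multiplying each by 3 gives whole numbers: C 3.00, H 4.00
Empirical formula: C3H4
Empirical-formula mass = 40.06 g/mol; 40 ÷ 40.06 ≈ 1, so the molecular formula is C3H4.

C3H4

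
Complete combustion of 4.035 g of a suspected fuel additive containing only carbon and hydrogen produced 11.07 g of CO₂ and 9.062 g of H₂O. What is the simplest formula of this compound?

CH4

mol C = 11.07 g CO₂ ÷ 44.009 g/mol = 0.25154 mol
mol H = 2 × 9.062 g H₂O ÷ 18.015 g/mol = 1.0061 mol
Divide by the smallest (0.25154 mol): C 1.000, H 4.000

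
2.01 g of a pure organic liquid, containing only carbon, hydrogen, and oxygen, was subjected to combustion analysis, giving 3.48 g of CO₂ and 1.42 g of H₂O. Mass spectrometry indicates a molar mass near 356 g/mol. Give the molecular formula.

mol C = 3.48 g CO₂ ÷ 44.009 g/mol = 0.07907 mol
mol H = 2 × 1.42 g H₂O ÷ 18.015 g/mol = 0.1576 mol
mass O = 2.01 − (0.9498 + 0.1589) = 0.9013 g → mol O = 0.9013 ÷ 15.999 = 0.05634 mol
Divide by the smallest (0.05634 mol): C 1.404, H 2.798, O 1.000
Multiplying each by 5 gives whole numbers: C 7.02, H 13.99, O 5.00
Empirical formula: C7H14O5
Empirical-formula mass = 178.18 g/mol; 356 ÷ 178.18 ≈ 2, so the molecular formula is C14H28O10.

C14H28O10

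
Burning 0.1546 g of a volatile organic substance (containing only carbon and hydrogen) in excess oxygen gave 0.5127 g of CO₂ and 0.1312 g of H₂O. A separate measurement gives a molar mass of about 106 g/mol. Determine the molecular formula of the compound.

C8H10

mol C = 0.5127 g CO₂ ÷ 44.009 g/mol = 0.011650 mol
mol H = 2 × 0.1312 g H₂O ÷ 18.015 g/mol = 0.014566 mol
Divide by the smallest (0.011650 mol): C 1.000, H 1.250
Multiplying each by 4 gives whole numbers: C 4.00, H 5.00
Empirical formula: C4H5
Empirical-formula mass = 53.08 g/mol; 106 ÷ 53.08 ≈ 2, so the molecular formula is C8H10.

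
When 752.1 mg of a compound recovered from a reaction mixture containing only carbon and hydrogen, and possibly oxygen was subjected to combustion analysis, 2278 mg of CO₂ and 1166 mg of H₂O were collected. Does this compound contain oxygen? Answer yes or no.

mol C = 2.278 g CO₂ ÷ 44.009 g/mol = 0.051762 mol
mol H = 2 × 1.166 g H₂O ÷ 18.015 g/mol = 0.12945 mol
C and H together account for 0.75220 g — essentially the entire 0.7521 g sample — so the compound contains no oxygen.

no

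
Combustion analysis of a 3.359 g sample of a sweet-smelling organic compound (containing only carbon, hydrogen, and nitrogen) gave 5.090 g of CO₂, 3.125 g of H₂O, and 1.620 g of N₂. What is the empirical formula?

CH3N

mol C = 5.090 g CO₂ ÷ 44.009 g/mol = 0.11566 mol
mol H = 2 × 3.125 g H₂O ÷ 18.015 g/mol = 0.34693 mol
mol N = 2 × 1.620 g N₂ ÷ 28.014 g/mol = 0.11566 mol
Divide by the smallest (0.11566 mol): C 1.000, H 3.000, N 1.000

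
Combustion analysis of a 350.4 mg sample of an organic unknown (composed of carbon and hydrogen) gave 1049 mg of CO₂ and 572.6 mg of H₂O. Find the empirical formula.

mol C = 1.049 g CO₂ ÷ 44.009 g/mol = 0.023836 mol
mol H = 2 × 0.5726 g H₂O ÷ 18.015 g/mol = 0.063569 mol
Divide by the smallest (0.023836 mol): C 1.000, H 2.667
Multiplying each by 3 gives whole numbers: C 3.00, H 8.00

C3H8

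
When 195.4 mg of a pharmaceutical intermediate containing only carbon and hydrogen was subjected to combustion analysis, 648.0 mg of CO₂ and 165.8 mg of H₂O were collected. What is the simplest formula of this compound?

C4H5

mol C = 0.6480 g CO₂ ÷ 44.009 g/mol = 0.014724 mol
mol H = 2 × 0.1658 g H₂O ÷ 18.015 g/mol = 0.018407 mol
Divide by the smallest (0.014724 mol): C 1.000, H 1.250
Multiplying each by 4 gives whole numbers: C 4.00, H 5.00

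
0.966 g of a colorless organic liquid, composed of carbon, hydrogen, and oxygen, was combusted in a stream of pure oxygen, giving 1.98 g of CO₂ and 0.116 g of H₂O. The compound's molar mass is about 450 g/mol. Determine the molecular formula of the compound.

mol C = 1.98 g CO₂ ÷ 44.009 g/mol = 0.04499 mol
mol H = 2 × 0.116 g H₂O ÷ 18.015 g/mol = 0.01288 mol
mass O = 0.966 − (0.5404 + 0.01298) = 0.4126 g → mol O = 0.4126 ÷ 15.999 = 0.02579 mol
Divide by the smallest (0.01288 mol): C 3.494, H 1.000, O 2.003
Multiplying each by 2 gives whole numbers: C 6.99, H 2.00, O 4.01
Empirical formula: C7H2O4
Empirical-formula mass = 150.09 g/mol; 450 ÷ 150.09 ≈ 3, so the molecular formula is C21H6O12.

C21H6O12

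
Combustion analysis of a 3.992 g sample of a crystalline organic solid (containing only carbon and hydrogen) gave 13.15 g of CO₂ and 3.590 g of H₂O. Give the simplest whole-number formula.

mol C = 13.15 g CO₂ ÷ 44.009 g/mol = 0.29880 mol
mol H = 2 × 3.590 g H₂O ÷ 18.015 g/mol = 0.39856 mol
Divide by the smallest (0.29880 mol): C 1.000, H 1.334
Multiplying each by 3 gives whole numbers: C 3.00, H 4.00

C3H4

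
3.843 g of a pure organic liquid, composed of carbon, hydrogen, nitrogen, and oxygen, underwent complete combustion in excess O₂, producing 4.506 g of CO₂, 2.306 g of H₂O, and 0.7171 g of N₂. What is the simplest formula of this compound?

mol C = 4.506 g CO₂ ÷ 44.009 g/mol = 0.10239 mol
mol H = 2 × 2.306 g H₂O ÷ 18.015 g/mol = 0.25601 mol
mol N = 2 × 0.7171 g N₂ ÷ 28.014 g/mol = 0.051196 mol
mass O = 3.843 − (1.2298 + 0.25806 + 0.71710) = 1.6381 g → mol O = 1.6381 ÷ 15.999 = 0.10239 mol
Divide by the smallest (0.051196 mol): C 2.000, H 5.001, N 1.000, O 2.000

C2H5NO2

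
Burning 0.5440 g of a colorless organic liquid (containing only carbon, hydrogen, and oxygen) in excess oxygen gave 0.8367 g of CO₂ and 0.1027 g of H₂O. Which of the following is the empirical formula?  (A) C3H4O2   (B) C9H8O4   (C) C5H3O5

(C) C5H3O5

mol C = 0.8367 g CO₂ ÷ 44.009 g/mol = 0.019012 mol
mol H = 2 × 0.1027 g H₂O ÷ 18.015 g/mol = 0.011402 mol
mass O = 0.5440 − (0.22835 + 0.011493) = 0.30415 g → mol O = 0.30415 ÷ 15.999 = 0.019011 mol
Divide by the smallest (0.011402 mol): C 1.667, H 1.000, O 1.667
Multiplying each by 3 gives whole numbers: C 5.00, H 3.00, O 5.00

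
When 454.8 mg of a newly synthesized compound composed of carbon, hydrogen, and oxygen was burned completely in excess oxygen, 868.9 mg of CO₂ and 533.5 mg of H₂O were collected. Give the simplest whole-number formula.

C2H6O

mol C = 0.8689 g CO₂ ÷ 44.009 g/mol = 0.019744 mol
mol H = 2 × 0.5335 g H₂O ÷ 18.015 g/mol = 0.059228 mol
mass O = 0.4548 − (0.23714 + 0.059702) = 0.15796 g → mol O = 0.15796 ÷ 15.999 = 0.0098729 mol
Divide by the smallest (0.0098729 mol): C 2.000, H 5.999, O 1.000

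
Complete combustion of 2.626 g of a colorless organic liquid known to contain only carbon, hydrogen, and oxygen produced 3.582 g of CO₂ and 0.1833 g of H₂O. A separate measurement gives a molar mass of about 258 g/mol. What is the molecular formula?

C8H2O10

mol C = 3.582 g CO₂ ÷ 44.009 g/mol = 0.081392 mol
mol H = 2 × 0.1833 g H₂O ÷ 18.015 g/mol = 0.020350 mol
mass O = 2.626 − (0.97760 + 0.020513) = 1.6279 g → mol O = 1.6279 ÷ 15.999 = 0.10175 mol
Divide by the smallest (0.020350 mol): C 4.000, H 1.000, O 5.000
Empirical formula: C4HO5
Empirical-formula mass = 129.05 g/mol; 258 ÷ 129.05 ≈ 2, so the molecular formula is C8H2O10.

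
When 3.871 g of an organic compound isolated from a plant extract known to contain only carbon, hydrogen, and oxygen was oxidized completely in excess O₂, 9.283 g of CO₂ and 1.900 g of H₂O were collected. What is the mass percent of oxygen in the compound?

mol C = 9.283 g CO₂ ÷ 44.009 g/mol = 0.21093 mol
mol H = 2 × 1.900 g H₂O ÷ 18.015 g/mol = 0.21094 mol
mass O = 3.871 − (2.5335 + 0.21262) = 1.1248 g → mol O = 1.1248 ÷ 15.999 = 0.070307 mol
mass % O = 1.1248 g ÷ 3.871 g × 100%

29.06%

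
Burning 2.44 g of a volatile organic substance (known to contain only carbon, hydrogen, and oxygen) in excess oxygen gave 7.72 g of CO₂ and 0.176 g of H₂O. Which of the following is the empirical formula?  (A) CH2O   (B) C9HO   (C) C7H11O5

(B) C9HO

mol C = 7.72 g CO₂ ÷ 44.009 g/mol = 0.1754 mol
mol H = 2 × 0.176 g H₂O ÷ 18.015 g/mol = 0.01954 mol
mass O = 2.44 − (2.107 + 0.01970) = 0.3134 g → mol O = 0.3134 ÷ 15.999 = 0.01959 mol
Divide by the smallest (0.01954 mol): C 8.978, H 1.000, O 1.002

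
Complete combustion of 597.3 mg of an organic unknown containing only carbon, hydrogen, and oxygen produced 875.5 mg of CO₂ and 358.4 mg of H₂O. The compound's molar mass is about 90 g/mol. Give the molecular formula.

C3H6O3

mol C = 0.8755 g CO₂ ÷ 44.009 g/mol = 0.019894 mol
mol H = 2 × 0.3584 g H₂O ÷ 18.015 g/mol = 0.039789 mol
mass O = 0.5973 − (0.23894 + 0.040107) = 0.31825 g → mol O = 0.31825 ÷ 15.999 = 0.019892 mol
Divide by the smallest (0.019892 mol): C 1.000, H 2.000, O 1.000
Empirical formula: CH2O
Empirical-formula mass = 30.03 g/mol; 90 ÷ 30.03 ≈ 3, so the molecular formula is C3H6O3.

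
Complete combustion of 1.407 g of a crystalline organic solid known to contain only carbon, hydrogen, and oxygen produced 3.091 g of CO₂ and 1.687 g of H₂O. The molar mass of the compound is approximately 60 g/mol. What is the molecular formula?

C3H8O

mol C = 3.091 g CO₂ ÷ 44.009 g/mol = 0.070236 mol
mol H = 2 × 1.687 g H₂O ÷ 18.015 g/mol = 0.18729 mol
mass O = 1.407 − (0.84360 + 0.18879) = 0.37461 g → mol O = 0.37461 ÷ 15.999 = 0.023415 mol
Divide by the smallest (0.023415 mol): C 3.000, H 7.999, O 1.000
Empirical formula: C3H8O
Empirical-formula mass = 60.10 g/mol; 60 ÷ 60.10 ≈ 1, so the molecular formula is C3H8O.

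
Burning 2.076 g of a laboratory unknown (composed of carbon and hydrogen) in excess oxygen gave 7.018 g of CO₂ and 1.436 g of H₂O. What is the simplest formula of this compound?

CH

mol C = 7.018 g CO₂ ÷ 44.009 g/mol = 0.15947 mol
mol H = 2 × 1.436 g H₂O ÷ 18.015 g/mol = 0.15942 mol
Divide by the smallest (0.15942 mol): C 1.000, H 1.000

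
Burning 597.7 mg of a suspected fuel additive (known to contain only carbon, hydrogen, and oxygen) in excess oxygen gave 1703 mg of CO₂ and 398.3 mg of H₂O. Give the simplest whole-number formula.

mol C = 1.703 g CO₂ ÷ 44.009 g/mol = 0.038697 mol
mol H = 2 × 0.3983 g H₂O ÷ 18.015 g/mol = 0.044219 mol
mass O = 0.5977 − (0.46479 + 0.044572) = 0.088342 g → mol O = 0.088342 ÷ 15.999 = 0.0055217 mol
Divide by the smallest (0.0055217 mol): C 7.008, H 8.008, O 1.000

C7H8O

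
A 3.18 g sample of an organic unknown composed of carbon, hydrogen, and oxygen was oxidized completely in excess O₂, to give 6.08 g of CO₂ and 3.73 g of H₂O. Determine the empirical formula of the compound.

C2H6O

mol C = 6.08 g CO₂ ÷ 44.009 g/mol = 0.1382 mol
mol H = 2 × 3.73 g H₂O ÷ 18.015 g/mol = 0.4141 mol
mass O = 3.18 − (1.659 + 0.4174) = 1.103 g → mol O = 1.103 ÷ 15.999 = 0.06896 mol
Divide by the smallest (0.06896 mol): C 2.004, H 6.005, O 1.000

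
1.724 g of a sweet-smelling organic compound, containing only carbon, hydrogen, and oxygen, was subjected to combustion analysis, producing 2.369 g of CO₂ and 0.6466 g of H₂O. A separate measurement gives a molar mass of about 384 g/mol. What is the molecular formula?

mol C = 2.369 g CO₂ ÷ 44.009 g/mol = 0.053830 mol
mol H = 2 × 0.6466 g H₂O ÷ 18.015 g/mol = 0.071785 mol
mass O = 1.724 − (0.64655 + 0.072359) = 1.0051 g → mol O = 1.0051 ÷ 15.999 = 0.062822 mol
Divide by the smallest (0.053830 mol): C 1.000, H 1.334, O 1.167
Multiplying each by 6 gives whole numbers: C 6.00, H 8.00, O 7.00
Empirical formula: C6H8O7
Empirical-formula mass = 192.12 g/mol; 384 ÷ 192.12 ≈ 2, so the molecular formula is C12H16O14.

C12H16O14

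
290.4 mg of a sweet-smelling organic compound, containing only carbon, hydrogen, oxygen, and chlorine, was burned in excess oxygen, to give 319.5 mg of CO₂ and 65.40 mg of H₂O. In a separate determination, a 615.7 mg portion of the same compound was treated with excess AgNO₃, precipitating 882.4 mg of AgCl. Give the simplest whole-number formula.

C5H5Cl2O4

mol C = 0.3195 g CO₂ ÷ 44.009 g/mol = 0.0072599 mol
mol H = 2 × 0.06540 g H₂O ÷ 18.015 g/mol = 0.0072606 mol
From the AgCl data: mol Cl per gram of compound = (0.8824 ÷ 143.318) ÷ 0.6157 = 0.0099999 mol/g, so in the 0.2904 g combustion sample mol Cl = 0.0029040 mol
mass O = 0.2904 − (0.087198 + 0.0073187 + 0.10295) = 0.092937 g → mol O = 0.092937 ÷ 15.999 = 0.0058089 mol
Divide by the smallest (0.0029040 mol): C 2.500, H 2.500, Cl 1.000, O 2.000
Multiplying each by 2 gives whole numbers: C 5.00, H 5.00, Cl 2.00, O 4.00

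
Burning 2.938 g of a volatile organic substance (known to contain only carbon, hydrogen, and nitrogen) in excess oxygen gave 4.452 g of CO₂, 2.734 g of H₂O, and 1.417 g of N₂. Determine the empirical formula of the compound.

mol C = 4.452 g CO₂ ÷ 44.009 g/mol = 0.10116 mol
mol H = 2 × 2.734 g H₂O ÷ 18.015 g/mol = 0.30352 mol
mol N = 2 × 1.417 g N₂ ÷ 28.014 g/mol = 0.10116 mol
Divide by the smallest (0.10116 mol): C 1.000, H 3.000, N 1.000

CH3N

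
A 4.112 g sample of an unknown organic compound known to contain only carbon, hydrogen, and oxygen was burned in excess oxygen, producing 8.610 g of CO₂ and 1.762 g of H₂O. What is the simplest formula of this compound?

C2H2O

mol C = 8.610 g CO₂ ÷ 44.009 g/mol = 0.19564 mol
mol H = 2 × 1.762 g H₂O ÷ 18.015 g/mol = 0.19561 mol
mass O = 4.112 − (2.3499 + 0.19718) = 1.5650 g → mol O = 1.5650 ÷ 15.999 = 0.097817 mol
Divide by the smallest (0.097817 mol): C 2.000, H 2.000, O 1.000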